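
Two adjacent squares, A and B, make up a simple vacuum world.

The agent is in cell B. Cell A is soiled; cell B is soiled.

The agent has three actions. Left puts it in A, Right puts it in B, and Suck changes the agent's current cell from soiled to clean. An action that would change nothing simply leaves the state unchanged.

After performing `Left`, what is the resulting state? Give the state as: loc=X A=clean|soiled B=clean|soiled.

loc=A A=soiled B=soiled

start: loc=B A=soiled B=soiled
1. Left → loc=A A=soiled B=soiled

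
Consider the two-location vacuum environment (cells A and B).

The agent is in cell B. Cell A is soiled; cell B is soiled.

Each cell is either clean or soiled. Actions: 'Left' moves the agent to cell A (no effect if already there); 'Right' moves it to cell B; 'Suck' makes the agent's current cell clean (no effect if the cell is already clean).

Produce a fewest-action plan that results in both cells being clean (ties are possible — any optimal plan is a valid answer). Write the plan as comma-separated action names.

Suck, Left, Suck

step 1/3 (Suck): in B — A soiled, B clean
step 2/3 (Left): in A — A soiled, B clean
step 3/3 (Suck): in A — A clean, B clean
min 3: Suck B + move + Suck A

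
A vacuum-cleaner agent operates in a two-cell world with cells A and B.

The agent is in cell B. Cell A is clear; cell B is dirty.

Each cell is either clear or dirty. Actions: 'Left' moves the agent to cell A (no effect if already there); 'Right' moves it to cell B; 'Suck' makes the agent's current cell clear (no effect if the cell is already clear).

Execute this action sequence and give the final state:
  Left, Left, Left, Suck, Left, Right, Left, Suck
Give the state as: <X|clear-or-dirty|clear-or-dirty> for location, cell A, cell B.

<A|clear|dirty>

t=1 Left ⇒ <A|clear|dirty>
t=2 Left ⇒ <A|clear|dirty>
t=3 Left ⇒ <A|clear|dirty>
t=4 Suck ⇒ <A|clear|dirty>
t=5 Left ⇒ <A|clear|dirty>
t=6 Right ⇒ <B|clear|dirty>
t=7 Left ⇒ <A|clear|dirty>
t=8 Suck ⇒ <A|clear|dirty>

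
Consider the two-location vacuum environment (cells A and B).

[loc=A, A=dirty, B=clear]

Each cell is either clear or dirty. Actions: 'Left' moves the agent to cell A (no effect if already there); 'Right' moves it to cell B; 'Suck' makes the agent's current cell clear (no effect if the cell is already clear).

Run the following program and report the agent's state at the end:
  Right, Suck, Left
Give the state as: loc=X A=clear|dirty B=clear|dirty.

1) do Right; now loc=B A=dirty B=clear
2) do Suck; now loc=B A=dirty B=clear
3) do Left; now loc=A A=dirty B=clear

loc=A A=dirty B=clear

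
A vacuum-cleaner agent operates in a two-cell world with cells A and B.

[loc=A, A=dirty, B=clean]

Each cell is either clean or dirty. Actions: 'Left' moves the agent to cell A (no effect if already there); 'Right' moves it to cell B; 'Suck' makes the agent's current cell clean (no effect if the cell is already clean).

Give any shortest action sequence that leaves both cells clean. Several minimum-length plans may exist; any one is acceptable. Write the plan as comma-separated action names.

Suck

Suck (#1): <A|clean|clean>
min 1: A is dirty, one Suck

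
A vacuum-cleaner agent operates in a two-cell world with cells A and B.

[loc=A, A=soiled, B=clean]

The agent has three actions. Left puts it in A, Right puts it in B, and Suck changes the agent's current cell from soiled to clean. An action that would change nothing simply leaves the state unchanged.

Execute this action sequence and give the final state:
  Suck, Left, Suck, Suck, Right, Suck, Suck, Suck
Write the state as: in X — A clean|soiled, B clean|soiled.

in B — A clean, B clean

[1] after Suck: in A — A clean, B clean
[2] after Left: in A — A clean, B clean
[3] after Suck: in A — A clean, B clean
[4] after Suck: in A — A clean, B clean
[5] after Right: in B — A clean, B clean
[6] after Suck: in B — A clean, B clean
[7] after Suck: in B — A clean, B clean
[8] after Suck: in B — A clean, B clean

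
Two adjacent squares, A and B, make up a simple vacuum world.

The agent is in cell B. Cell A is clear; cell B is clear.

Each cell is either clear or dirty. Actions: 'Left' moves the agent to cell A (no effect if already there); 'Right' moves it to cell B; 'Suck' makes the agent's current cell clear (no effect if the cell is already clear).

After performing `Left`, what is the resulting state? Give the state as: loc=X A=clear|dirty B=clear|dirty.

start: loc=B A=clear B=clear
1) do Left; now loc=A A=clear B=clear

loc=A A=clear B=clear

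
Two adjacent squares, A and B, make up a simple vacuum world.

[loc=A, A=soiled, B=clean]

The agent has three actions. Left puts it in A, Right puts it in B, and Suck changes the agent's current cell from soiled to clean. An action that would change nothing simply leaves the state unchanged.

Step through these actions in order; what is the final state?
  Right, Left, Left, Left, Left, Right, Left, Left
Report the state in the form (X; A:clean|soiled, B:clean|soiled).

(A; A:soiled, B:clean)

t=1 Right ⇒ (B; A:soiled, B:clean)
t=2 Left ⇒ (A; A:soiled, B:clean)
t=3 Left ⇒ (A; A:soiled, B:clean)
t=4 Left ⇒ (A; A:soiled, B:clean)
t=5 Left ⇒ (A; A:soiled, B:clean)
t=6 Right ⇒ (B; A:soiled, B:clean)
t=7 Left ⇒ (A; A:soiled, B:clean)
t=8 Left ⇒ (A; A:soiled, B:clean)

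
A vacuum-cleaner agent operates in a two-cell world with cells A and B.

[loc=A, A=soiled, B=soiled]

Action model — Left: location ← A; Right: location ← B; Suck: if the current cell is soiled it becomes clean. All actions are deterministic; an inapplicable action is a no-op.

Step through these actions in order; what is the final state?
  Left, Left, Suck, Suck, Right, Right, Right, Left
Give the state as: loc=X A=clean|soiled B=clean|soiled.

loc=A A=clean B=soiled

1. Left → loc=A A=soiled B=soiled
2. Left → loc=A A=soiled B=soiled
3. Suck → loc=A A=clean B=soiled
4. Suck → loc=A A=clean B=soiled
5. Right → loc=B A=clean B=soiled
6. Right → loc=B A=clean B=soiled
7. Right → loc=B A=clean B=soiled
8. Left → loc=A A=clean B=soiled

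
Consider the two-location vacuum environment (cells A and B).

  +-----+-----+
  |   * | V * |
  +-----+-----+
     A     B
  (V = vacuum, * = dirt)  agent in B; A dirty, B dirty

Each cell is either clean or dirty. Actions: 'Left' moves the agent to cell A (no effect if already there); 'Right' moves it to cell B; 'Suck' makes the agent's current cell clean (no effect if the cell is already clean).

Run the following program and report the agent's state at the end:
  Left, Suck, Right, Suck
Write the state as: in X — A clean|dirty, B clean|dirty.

Left (#1): in A — A dirty, B dirty
Suck (#2): in A — A clean, B dirty
Right (#3): in B — A clean, B dirty
Suck (#4): in B — A clean, B clean

in B — A clean, B clean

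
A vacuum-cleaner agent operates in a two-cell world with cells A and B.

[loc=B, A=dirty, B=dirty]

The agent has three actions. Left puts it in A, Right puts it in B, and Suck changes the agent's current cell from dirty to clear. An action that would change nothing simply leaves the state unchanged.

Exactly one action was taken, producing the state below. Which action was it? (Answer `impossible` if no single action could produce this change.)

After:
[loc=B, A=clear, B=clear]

try  Left: in A — A dirty, B dirty
try Right: in B — A dirty, B dirty
try  Suck: in B — A dirty, B clear
no single action produces the after-state

impossible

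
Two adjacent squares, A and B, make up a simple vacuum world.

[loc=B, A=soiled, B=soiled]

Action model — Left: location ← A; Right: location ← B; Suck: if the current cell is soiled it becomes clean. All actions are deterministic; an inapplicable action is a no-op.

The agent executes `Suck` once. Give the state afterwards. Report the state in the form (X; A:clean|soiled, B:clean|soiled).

(B; A:soiled, B:clean)

start: (B; A:soiled, B:soiled)
t=1 Suck ⇒ (B; A:soiled, B:clean)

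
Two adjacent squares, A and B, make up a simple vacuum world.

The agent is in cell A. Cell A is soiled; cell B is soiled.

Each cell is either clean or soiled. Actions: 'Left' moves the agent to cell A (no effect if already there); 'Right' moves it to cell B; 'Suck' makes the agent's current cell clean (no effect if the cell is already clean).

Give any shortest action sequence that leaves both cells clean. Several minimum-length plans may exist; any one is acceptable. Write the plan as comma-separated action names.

1. Suck → in A — A clean, B soiled
2. Right → in B — A clean, B soiled
3. Suck → in B — A clean, B clean
min 3: Suck A + move + Suck B

Suck, Right, Suck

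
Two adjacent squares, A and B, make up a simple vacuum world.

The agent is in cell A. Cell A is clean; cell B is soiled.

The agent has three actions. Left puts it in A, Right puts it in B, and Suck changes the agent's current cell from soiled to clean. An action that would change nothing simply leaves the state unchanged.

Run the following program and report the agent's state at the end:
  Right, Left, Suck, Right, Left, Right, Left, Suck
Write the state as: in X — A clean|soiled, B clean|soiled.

[1] after Right: in B — A clean, B soiled
[2] after Left: in A — A clean, B soiled
[3] after Suck: in A — A clean, B soiled
[4] after Right: in B — A clean, B soiled
[5] after Left: in A — A clean, B soiled
[6] after Right: in B — A clean, B soiled
[7] after Left: in A — A clean, B soiled
[8] after Suck: in A — A clean, B soiled

in A — A clean, B soiled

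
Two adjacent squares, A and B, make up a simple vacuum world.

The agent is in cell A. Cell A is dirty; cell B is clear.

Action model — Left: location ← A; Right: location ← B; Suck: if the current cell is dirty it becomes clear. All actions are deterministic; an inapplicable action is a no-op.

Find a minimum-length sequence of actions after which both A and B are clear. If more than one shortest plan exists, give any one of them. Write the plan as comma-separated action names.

Suck

1. Suck → loc=A A=clear B=clear
min 1: A is dirty, one Suck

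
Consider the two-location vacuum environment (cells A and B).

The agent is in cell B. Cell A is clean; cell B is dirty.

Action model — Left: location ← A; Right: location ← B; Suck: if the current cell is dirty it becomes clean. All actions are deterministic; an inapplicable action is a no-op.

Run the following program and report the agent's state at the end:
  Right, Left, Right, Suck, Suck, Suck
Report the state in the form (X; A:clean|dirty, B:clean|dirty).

(B; A:clean, B:clean)

1. Right → (B; A:clean, B:dirty)
2. Left → (A; A:clean, B:dirty)
3. Right → (B; A:clean, B:dirty)
4. Suck → (B; A:clean, B:clean)
5. Suck → (B; A:clean, B:clean)
6. Suck → (B; A:clean, B:clean)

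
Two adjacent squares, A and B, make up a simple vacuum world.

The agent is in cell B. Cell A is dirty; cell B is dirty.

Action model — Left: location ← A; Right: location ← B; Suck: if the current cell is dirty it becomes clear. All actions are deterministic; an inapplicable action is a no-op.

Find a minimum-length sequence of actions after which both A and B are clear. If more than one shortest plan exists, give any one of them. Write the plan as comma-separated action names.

Suck, Left, Suck

1) do Suck; now (B; A:dirty, B:clear)
2) do Left; now (A; A:dirty, B:clear)
3) do Suck; now (A; A:clear, B:clear)
min 3: Suck B + move + Suck A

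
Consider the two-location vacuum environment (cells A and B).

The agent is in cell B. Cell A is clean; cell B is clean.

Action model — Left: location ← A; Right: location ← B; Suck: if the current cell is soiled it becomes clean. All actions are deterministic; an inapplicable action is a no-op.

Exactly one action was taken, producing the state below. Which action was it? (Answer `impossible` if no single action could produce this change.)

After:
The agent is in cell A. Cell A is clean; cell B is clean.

try  Left: (A; A:clean, B:clean)  ← match
try Right: (B; A:clean, B:clean)
try  Suck: (B; A:clean, B:clean)

Left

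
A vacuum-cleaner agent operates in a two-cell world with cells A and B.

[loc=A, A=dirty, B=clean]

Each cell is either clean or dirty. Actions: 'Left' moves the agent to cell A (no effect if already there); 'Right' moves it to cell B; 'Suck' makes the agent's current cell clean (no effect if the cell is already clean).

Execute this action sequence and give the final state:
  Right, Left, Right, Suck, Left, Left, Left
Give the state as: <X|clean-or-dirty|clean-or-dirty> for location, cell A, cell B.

1) do Right; now <B|dirty|clean>
2) do Left; now <A|dirty|clean>
3) do Right; now <B|dirty|clean>
4) do Suck; now <B|dirty|clean>
5) do Left; now <A|dirty|clean>
6) do Left; now <A|dirty|clean>
7) do Left; now <A|dirty|clean>

<A|dirty|clean>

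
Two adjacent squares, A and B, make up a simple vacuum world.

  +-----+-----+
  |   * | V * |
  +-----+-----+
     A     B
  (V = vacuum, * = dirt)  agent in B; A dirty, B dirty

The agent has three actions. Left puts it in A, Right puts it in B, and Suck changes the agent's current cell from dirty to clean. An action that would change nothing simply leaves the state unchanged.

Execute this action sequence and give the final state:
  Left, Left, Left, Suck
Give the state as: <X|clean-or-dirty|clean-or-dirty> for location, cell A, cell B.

t=1 Left ⇒ <A|dirty|dirty>
t=2 Left ⇒ <A|dirty|dirty>
t=3 Left ⇒ <A|dirty|dirty>
t=4 Suck ⇒ <A|clean|dirty>

<A|clean|dirty>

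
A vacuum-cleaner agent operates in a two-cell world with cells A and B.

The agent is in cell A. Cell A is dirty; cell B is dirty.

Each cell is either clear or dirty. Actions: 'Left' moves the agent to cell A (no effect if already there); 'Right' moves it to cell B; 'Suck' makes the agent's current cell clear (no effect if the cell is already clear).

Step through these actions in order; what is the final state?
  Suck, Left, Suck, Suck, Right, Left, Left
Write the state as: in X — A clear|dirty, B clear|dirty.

in A — A clear, B dirty

step 1/7 (Suck): in A — A clear, B dirty
step 2/7 (Left): in A — A clear, B dirty
step 3/7 (Suck): in A — A clear, B dirty
step 4/7 (Suck): in A — A clear, B dirty
step 5/7 (Right): in B — A clear, B dirty
step 6/7 (Left): in A — A clear, B dirty
step 7/7 (Left): in A — A clear, B dirty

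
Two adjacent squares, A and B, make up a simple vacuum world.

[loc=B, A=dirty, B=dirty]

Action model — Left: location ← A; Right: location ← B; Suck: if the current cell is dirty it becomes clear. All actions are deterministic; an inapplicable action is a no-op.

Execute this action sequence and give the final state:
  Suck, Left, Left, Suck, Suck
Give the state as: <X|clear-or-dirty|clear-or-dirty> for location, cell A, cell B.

t=1 Suck ⇒ <B|dirty|clear>
t=2 Left ⇒ <A|dirty|clear>
t=3 Left ⇒ <A|dirty|clear>
t=4 Suck ⇒ <A|clear|clear>
t=5 Suck ⇒ <A|clear|clear>

<A|clear|clear>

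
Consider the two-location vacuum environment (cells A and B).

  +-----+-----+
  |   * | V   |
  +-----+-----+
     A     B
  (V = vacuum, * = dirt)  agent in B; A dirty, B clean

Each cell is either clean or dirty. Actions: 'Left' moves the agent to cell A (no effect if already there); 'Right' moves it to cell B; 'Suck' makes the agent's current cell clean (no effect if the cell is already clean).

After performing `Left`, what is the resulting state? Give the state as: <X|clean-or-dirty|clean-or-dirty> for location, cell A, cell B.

<A|dirty|clean>

start: <B|dirty|clean>
Left (#1): <A|dirty|clean>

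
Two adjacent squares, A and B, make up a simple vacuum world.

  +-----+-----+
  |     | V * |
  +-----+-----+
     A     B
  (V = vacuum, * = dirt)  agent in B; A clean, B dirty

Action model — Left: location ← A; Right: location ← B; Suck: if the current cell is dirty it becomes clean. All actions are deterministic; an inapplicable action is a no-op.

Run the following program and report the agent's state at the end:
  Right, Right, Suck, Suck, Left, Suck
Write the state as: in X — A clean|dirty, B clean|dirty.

t=1 Right ⇒ in B — A clean, B dirty
t=2 Right ⇒ in B — A clean, B dirty
t=3 Suck ⇒ in B — A clean, B clean
t=4 Suck ⇒ in B — A clean, B clean
t=5 Left ⇒ in A — A clean, B clean
t=6 Suck ⇒ in A — A clean, B clean

in A — A clean, B clean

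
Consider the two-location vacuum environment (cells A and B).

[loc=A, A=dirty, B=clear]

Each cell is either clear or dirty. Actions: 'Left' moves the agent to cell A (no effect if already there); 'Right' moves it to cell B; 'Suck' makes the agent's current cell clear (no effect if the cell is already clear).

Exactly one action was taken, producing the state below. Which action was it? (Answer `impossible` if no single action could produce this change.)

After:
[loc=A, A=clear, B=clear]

Suck

try  Left: (A; A:dirty, B:clear)
try Right: (B; A:dirty, B:clear)
try  Suck: (A; A:clear, B:clear)  ← match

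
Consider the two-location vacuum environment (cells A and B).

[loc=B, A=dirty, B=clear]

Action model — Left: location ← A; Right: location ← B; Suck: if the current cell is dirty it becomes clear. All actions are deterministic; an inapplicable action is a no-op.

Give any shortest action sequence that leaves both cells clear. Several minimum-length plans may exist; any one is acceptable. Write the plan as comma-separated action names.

Left, Suck

t=1 Left ⇒ in A — A dirty, B clear
t=2 Suck ⇒ in A — A clear, B clear
min 2: go A then Suck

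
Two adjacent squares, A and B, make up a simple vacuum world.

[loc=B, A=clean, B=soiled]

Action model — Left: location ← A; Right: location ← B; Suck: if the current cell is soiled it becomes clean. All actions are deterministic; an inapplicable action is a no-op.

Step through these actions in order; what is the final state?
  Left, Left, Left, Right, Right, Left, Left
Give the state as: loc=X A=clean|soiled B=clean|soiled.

loc=A A=clean B=soiled

step 1/7 (Left): loc=A A=clean B=soiled
step 2/7 (Left): loc=A A=clean B=soiled
step 3/7 (Left): loc=A A=clean B=soiled
step 4/7 (Right): loc=B A=clean B=soiled
step 5/7 (Right): loc=B A=clean B=soiled
step 6/7 (Left): loc=A A=clean B=soiled
step 7/7 (Left): loc=A A=clean B=soiled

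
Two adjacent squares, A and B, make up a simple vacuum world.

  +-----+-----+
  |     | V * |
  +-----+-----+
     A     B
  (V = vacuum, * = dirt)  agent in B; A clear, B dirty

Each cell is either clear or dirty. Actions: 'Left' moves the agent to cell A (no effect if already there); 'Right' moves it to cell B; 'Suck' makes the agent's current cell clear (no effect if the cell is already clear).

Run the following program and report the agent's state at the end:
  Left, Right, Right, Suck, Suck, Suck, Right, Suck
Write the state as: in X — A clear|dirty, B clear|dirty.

1. Left → in A — A clear, B dirty
2. Right → in B — A clear, B dirty
3. Right → in B — A clear, B dirty
4. Suck → in B — A clear, B clear
5. Suck → in B — A clear, B clear
6. Suck → in B — A clear, B clear
7. Right → in B — A clear, B clear
8. Suck → in B — A clear, B clear

in B — A clear, B clear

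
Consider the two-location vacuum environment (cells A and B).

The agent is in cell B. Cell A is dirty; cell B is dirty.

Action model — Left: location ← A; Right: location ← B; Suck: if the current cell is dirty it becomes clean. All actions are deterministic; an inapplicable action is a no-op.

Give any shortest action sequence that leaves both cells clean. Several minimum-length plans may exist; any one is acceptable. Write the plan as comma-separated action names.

step 1/3 (Suck): loc=B A=dirty B=clean
step 2/3 (Left): loc=A A=dirty B=clean
step 3/3 (Suck): loc=A A=clean B=clean
min 3: Suck B + move + Suck A

Suck, Left, Suck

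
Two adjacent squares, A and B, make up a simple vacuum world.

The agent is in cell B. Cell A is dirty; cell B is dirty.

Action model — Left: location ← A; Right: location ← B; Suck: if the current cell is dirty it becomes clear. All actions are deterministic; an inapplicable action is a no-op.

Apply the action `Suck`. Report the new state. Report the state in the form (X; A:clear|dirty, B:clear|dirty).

(B; A:dirty, B:clear)

start: (B; A:dirty, B:dirty)
[1] after Suck: (B; A:dirty, B:clear)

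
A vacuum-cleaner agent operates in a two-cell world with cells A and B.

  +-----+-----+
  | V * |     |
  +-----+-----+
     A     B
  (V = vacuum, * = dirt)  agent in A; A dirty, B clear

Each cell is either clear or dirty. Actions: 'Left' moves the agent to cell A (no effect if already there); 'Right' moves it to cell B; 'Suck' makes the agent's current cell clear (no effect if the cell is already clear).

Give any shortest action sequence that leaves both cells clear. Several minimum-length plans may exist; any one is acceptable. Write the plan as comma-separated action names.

[1] after Suck: (A; A:clear, B:clear)
min 1: A is dirty, one Suck

Suck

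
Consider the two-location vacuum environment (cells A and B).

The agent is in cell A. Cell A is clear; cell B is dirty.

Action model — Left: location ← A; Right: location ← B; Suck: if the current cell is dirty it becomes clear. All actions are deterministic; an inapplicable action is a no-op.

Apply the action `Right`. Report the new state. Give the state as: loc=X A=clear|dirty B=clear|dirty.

loc=B A=clear B=dirty

start: loc=A A=clear B=dirty
Right (#1): loc=B A=clear B=dirty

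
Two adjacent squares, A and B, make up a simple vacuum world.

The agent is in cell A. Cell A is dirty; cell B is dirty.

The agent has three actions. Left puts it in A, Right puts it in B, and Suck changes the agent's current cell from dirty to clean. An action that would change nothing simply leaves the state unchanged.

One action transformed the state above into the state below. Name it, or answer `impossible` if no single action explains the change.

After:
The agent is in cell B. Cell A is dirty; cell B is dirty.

try  Left: <A|dirty|dirty>
try Right: <B|dirty|dirty>  ← match
try  Suck: <A|clean|dirty>

Right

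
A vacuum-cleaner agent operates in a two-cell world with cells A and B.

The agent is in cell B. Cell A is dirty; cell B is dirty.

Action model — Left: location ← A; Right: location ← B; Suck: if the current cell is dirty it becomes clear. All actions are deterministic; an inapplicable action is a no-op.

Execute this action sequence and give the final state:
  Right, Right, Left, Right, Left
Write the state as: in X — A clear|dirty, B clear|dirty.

1) do Right; now in B — A dirty, B dirty
2) do Right; now in B — A dirty, B dirty
3) do Left; now in A — A dirty, B dirty
4) do Right; now in B — A dirty, B dirty
5) do Left; now in A — A dirty, B dirty

in A — A dirty, B dirty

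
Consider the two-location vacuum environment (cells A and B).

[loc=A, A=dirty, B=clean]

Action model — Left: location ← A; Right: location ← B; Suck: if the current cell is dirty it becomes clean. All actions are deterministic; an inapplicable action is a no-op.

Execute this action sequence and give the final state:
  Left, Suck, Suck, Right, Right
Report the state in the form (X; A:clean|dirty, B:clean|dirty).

(B; A:clean, B:clean)

t=1 Left ⇒ (A; A:dirty, B:clean)
t=2 Suck ⇒ (A; A:clean, B:clean)
t=3 Suck ⇒ (A; A:clean, B:clean)
t=4 Right ⇒ (B; A:clean, B:clean)
t=5 Right ⇒ (B; A:clean, B:clean)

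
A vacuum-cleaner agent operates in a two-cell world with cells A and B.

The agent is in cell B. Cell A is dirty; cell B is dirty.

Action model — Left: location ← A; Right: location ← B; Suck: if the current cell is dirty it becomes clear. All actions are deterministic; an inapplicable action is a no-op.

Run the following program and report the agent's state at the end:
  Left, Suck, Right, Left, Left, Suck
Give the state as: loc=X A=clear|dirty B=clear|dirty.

loc=A A=clear B=dirty

step 1/6 (Left): loc=A A=dirty B=dirty
step 2/6 (Suck): loc=A A=clear B=dirty
step 3/6 (Right): loc=B A=clear B=dirty
step 4/6 (Left): loc=A A=clear B=dirty
step 5/6 (Left): loc=A A=clear B=dirty
step 6/6 (Suck): loc=A A=clear B=dirty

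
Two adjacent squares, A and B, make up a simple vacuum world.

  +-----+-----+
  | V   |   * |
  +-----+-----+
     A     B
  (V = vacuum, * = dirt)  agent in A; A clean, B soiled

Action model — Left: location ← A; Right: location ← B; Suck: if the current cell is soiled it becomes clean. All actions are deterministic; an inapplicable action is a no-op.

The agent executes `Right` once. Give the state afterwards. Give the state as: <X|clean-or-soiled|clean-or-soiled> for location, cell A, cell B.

start: <A|clean|soiled>
1) do Right; now <B|clean|soiled>

<B|clean|soiled>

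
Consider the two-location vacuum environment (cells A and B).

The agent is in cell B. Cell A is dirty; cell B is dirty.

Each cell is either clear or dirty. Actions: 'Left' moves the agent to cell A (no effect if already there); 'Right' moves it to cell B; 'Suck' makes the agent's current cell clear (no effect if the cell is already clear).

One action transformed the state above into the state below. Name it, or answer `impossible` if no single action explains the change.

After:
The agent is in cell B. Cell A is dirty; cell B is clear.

Suck

try  Left: <A|dirty|dirty>
try Right: <B|dirty|dirty>
try  Suck: <B|dirty|clear>  ← match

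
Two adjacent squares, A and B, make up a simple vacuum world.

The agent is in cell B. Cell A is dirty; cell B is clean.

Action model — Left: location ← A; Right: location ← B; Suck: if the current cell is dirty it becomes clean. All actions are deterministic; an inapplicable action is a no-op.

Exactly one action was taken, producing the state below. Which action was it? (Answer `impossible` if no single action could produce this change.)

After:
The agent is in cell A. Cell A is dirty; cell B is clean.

try  Left: (A; A:dirty, B:clean)  ← match
try Right: (B; A:dirty, B:clean)
try  Suck: (B; A:dirty, B:clean)

Left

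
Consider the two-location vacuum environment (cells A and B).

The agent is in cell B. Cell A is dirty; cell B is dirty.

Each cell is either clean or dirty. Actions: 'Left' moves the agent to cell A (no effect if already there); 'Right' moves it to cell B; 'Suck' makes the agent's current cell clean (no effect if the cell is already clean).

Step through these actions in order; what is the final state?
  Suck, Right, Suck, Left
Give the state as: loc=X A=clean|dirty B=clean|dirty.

loc=A A=dirty B=clean

Suck (#1): loc=B A=dirty B=clean
Right (#2): loc=B A=dirty B=clean
Suck (#3): loc=B A=dirty B=clean
Left (#4): loc=A A=dirty B=clean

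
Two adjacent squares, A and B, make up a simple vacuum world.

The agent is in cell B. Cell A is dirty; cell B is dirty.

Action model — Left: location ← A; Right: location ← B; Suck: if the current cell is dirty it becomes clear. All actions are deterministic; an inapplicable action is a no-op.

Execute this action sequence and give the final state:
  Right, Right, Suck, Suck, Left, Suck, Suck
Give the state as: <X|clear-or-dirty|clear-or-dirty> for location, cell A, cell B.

t=1 Right ⇒ <B|dirty|dirty>
t=2 Right ⇒ <B|dirty|dirty>
t=3 Suck ⇒ <B|dirty|clear>
t=4 Suck ⇒ <B|dirty|clear>
t=5 Left ⇒ <A|dirty|clear>
t=6 Suck ⇒ <A|clear|clear>
t=7 Suck ⇒ <A|clear|clear>

<A|clear|clear>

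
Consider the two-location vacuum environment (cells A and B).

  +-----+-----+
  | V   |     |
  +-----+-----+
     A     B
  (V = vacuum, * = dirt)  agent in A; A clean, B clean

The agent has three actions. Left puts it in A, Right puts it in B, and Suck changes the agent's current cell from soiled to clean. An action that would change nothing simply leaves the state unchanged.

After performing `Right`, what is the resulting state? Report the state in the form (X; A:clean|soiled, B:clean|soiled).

(B; A:clean, B:clean)

start: (A; A:clean, B:clean)
1. Right → (B; A:clean, B:clean)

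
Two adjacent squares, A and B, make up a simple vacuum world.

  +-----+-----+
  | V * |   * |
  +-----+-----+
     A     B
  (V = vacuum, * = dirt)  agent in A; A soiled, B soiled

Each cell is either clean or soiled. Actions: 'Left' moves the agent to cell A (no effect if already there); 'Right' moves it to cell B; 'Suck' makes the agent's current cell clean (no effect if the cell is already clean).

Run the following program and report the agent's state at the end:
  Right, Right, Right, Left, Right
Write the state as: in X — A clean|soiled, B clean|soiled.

in B — A soiled, B soiled

1) do Right; now in B — A soiled, B soiled
2) do Right; now in B — A soiled, B soiled
3) do Right; now in B — A soiled, B soiled
4) do Left; now in A — A soiled, B soiled
5) do Right; now in B — A soiled, B soiled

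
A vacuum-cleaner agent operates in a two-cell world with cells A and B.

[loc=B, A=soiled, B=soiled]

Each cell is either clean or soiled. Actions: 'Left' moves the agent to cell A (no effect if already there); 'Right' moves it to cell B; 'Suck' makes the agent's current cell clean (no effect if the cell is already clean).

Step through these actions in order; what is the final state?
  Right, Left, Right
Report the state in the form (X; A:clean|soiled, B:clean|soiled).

(B; A:soiled, B:soiled)

1. Right → (B; A:soiled, B:soiled)
2. Left → (A; A:soiled, B:soiled)
3. Right → (B; A:soiled, B:soiled)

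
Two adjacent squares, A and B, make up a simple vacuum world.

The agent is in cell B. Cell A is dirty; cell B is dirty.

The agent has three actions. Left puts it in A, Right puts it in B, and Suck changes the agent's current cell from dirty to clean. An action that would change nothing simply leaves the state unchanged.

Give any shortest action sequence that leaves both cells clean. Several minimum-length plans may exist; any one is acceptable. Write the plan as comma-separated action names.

Suck, Left, Suck

1. Suck → <B|dirty|clean>
2. Left → <A|dirty|clean>
3. Suck → <A|clean|clean>
min 3: Suck B + move + Suck A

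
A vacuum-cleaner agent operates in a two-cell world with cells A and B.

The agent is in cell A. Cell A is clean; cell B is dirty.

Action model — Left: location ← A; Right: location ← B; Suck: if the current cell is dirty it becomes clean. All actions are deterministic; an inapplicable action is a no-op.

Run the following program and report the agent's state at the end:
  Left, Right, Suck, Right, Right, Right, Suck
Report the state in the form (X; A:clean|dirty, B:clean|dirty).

t=1 Left ⇒ (A; A:clean, B:dirty)
t=2 Right ⇒ (B; A:clean, B:dirty)
t=3 Suck ⇒ (B; A:clean, B:clean)
t=4 Right ⇒ (B; A:clean, B:clean)
t=5 Right ⇒ (B; A:clean, B:clean)
t=6 Right ⇒ (B; A:clean, B:clean)
t=7 Suck ⇒ (B; A:clean, B:clean)

(B; A:clean, B:clean)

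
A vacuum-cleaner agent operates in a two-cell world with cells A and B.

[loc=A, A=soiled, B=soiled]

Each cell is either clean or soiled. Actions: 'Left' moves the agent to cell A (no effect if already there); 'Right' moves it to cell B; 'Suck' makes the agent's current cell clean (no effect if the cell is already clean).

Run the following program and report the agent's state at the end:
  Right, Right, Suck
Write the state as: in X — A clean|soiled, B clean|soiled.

in B — A soiled, B clean

step 1/3 (Right): in B — A soiled, B soiled
step 2/3 (Right): in B — A soiled, B soiled
step 3/3 (Suck): in B — A soiled, B clean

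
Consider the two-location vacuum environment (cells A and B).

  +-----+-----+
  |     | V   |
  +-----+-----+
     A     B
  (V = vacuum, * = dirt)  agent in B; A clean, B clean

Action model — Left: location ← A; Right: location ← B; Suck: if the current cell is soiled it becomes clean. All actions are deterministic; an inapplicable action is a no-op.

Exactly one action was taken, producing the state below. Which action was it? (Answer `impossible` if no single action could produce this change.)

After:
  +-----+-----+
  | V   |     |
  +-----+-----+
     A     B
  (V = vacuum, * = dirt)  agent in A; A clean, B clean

Left

try  Left: loc=A A=clean B=clean  ← match
try Right: loc=B A=clean B=clean
try  Suck: loc=B A=clean B=clean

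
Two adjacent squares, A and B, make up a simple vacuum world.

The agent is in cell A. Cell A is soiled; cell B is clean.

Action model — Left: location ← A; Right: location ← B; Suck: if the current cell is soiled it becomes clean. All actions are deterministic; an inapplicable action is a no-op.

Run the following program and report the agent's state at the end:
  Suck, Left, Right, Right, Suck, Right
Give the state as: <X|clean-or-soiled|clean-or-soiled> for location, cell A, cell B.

<B|clean|clean>

1) do Suck; now <A|clean|clean>
2) do Left; now <A|clean|clean>
3) do Right; now <B|clean|clean>
4) do Right; now <B|clean|clean>
5) do Suck; now <B|clean|clean>
6) do Right; now <B|clean|clean>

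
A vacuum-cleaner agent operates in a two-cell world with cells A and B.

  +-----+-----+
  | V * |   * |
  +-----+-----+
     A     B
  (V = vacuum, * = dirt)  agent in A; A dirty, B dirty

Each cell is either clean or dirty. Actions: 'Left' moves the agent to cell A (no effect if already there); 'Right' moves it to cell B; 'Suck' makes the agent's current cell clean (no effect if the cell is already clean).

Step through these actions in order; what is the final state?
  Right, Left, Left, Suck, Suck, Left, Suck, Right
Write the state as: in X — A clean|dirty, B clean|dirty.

in B — A clean, B dirty

[1] after Right: in B — A dirty, B dirty
[2] after Left: in A — A dirty, B dirty
[3] after Left: in A — A dirty, B dirty
[4] after Suck: in A — A clean, B dirty
[5] after Suck: in A — A clean, B dirty
[6] after Left: in A — A clean, B dirty
[7] after Suck: in A — A clean, B dirty
[8] after Right: in B — A clean, B dirty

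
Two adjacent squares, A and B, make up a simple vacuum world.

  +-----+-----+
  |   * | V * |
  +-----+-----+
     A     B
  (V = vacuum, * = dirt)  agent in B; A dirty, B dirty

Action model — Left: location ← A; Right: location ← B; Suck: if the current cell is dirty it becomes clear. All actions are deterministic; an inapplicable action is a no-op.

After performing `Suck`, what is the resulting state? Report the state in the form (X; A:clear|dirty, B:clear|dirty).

start: (B; A:dirty, B:dirty)
[1] after Suck: (B; A:dirty, B:clear)

(B; A:dirty, B:clear)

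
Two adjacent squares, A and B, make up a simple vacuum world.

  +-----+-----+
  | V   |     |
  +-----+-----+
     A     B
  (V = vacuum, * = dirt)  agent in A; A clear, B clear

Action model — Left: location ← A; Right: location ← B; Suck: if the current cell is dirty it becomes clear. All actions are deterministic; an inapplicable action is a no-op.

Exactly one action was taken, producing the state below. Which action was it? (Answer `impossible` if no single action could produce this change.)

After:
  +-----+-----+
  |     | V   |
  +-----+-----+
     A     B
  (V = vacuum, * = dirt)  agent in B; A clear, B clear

Right

try  Left: in A — A clear, B clear
try Right: in B — A clear, B clear  ← match
try  Suck: in A — A clear, B clear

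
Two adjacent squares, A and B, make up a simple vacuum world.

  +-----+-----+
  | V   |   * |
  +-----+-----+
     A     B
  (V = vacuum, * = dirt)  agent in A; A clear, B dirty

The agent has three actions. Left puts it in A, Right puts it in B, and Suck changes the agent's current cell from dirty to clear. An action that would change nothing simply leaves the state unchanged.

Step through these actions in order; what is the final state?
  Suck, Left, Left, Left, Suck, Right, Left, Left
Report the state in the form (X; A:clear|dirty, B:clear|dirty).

step 1/8 (Suck): (A; A:clear, B:dirty)
step 2/8 (Left): (A; A:clear, B:dirty)
step 3/8 (Left): (A; A:clear, B:dirty)
step 4/8 (Left): (A; A:clear, B:dirty)
step 5/8 (Suck): (A; A:clear, B:dirty)
step 6/8 (Right): (B; A:clear, B:dirty)
step 7/8 (Left): (A; A:clear, B:dirty)
step 8/8 (Left): (A; A:clear, B:dirty)

(A; A:clear, B:dirty)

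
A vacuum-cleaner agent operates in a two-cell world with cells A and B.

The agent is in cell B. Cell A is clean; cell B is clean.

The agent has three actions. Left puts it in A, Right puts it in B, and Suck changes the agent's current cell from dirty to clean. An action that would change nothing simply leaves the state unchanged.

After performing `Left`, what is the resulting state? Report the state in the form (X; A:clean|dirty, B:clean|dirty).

(A; A:clean, B:clean)

start: (B; A:clean, B:clean)
t=1 Left ⇒ (A; A:clean, B:clean)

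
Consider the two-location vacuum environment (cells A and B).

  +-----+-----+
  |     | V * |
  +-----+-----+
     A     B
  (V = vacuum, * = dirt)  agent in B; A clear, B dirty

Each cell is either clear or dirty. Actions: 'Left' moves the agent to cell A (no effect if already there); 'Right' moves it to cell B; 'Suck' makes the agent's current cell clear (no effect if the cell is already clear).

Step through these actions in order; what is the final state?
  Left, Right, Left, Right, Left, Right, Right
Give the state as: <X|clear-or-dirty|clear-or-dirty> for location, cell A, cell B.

<B|clear|dirty>

1) do Left; now <A|clear|dirty>
2) do Right; now <B|clear|dirty>
3) do Left; now <A|clear|dirty>
4) do Right; now <B|clear|dirty>
5) do Left; now <A|clear|dirty>
6) do Right; now <B|clear|dirty>
7) do Right; now <B|clear|dirty>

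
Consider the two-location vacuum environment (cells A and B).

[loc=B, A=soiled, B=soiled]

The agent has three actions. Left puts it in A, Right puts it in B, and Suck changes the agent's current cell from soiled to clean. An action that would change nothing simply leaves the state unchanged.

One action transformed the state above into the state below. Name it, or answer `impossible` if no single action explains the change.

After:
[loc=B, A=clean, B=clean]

impossible

try  Left: in A — A soiled, B soiled
try Right: in B — A soiled, B soiled
try  Suck: in B — A soiled, B clean
no single action produces the after-state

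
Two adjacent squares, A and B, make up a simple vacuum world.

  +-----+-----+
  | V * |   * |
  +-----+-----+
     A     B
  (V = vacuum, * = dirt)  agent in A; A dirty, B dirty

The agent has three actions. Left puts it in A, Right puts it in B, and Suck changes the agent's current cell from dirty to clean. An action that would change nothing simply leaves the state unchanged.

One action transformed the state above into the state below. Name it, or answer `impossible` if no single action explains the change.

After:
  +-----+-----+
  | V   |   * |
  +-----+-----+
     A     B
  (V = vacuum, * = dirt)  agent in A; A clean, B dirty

try  Left: (A; A:dirty, B:dirty)
try Right: (B; A:dirty, B:dirty)
try  Suck: (A; A:clean, B:dirty)  ← match

Suck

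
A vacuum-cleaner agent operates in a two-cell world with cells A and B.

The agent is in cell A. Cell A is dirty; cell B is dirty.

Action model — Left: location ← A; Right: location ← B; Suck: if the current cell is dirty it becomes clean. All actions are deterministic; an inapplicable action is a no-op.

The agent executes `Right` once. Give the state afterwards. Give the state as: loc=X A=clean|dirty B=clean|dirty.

loc=B A=dirty B=dirty

start: loc=A A=dirty B=dirty
Right (#1): loc=B A=dirty B=dirty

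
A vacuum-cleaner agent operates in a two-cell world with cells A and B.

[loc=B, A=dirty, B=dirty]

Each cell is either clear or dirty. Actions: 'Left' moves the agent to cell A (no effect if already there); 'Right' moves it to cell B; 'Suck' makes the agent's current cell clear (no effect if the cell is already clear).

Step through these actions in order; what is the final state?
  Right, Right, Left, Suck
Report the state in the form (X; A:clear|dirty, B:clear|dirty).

(A; A:clear, B:dirty)

step 1/4 (Right): (B; A:dirty, B:dirty)
step 2/4 (Right): (B; A:dirty, B:dirty)
step 3/4 (Left): (A; A:dirty, B:dirty)
step 4/4 (Suck): (A; A:clear, B:dirty)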